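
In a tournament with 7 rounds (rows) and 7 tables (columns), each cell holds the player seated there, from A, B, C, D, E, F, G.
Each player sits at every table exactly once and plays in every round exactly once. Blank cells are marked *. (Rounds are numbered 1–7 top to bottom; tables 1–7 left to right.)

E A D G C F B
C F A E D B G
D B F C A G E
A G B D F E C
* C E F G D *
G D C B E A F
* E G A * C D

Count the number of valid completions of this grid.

1

Round 5, table 1: eliminating its round and table leaves {B}.
Round 5, table 7: eliminating its round and table leaves {A}.
Round 7, table 1: eliminating its round and table leaves {B, F}.
Round 7, table 5: eliminating its round and table leaves {B}.
Only one assignment across all blanks avoids any round or table repeat, giving 1 completion.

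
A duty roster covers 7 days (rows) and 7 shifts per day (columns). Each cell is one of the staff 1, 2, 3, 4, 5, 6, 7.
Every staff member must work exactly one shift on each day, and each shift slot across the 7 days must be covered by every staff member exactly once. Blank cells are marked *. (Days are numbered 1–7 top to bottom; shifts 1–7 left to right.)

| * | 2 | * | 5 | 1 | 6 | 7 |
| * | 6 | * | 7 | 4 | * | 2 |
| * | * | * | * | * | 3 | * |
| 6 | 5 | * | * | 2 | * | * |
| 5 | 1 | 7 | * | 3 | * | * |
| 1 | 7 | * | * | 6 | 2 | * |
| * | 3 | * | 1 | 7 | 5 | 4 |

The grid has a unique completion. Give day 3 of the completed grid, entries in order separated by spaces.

7 4 2 6 5 3 1

Day 3, shift 2: day 3 has {3} and shift 2 has {1, 2, 3, 5, 6, 7}, leaving only 4.
Day 3, shift 5: day 3 has {3, 4} and shift 5 has {1, 2, 3, 4, 6, 7}, leaving only 5.
Day 2, shift 1: day 2 has {2, 4, 6, 7} and shift 1 has {1, 5, 6}, leaving only 3.
Day 1, shift 1: day 1 has {1, 2, 5, 6, 7} and shift 1 has {1, 3, 5, 6}, leaving only 4.
Day 1, shift 3: day 1 has {1, 2, 4, 5, 6, 7} and shift 3 has {7}, leaving only 3.
Day 2, shift 6: day 2 has {2, 3, 4, 6, 7} and shift 6 has {2, 3, 5, 6}, leaving only 1.
Day 2, shift 3: day 2 has {1, 2, 3, 4, 6, 7} and shift 3 has {3, 7}, leaving only 5.
Day 5, shift 6: day 5 has {1, 3, 5, 7} and shift 6 has {1, 2, 3, 5, 6}, leaving only 4.
Day 4, shift 6: day 4 has {2, 5, 6} and shift 6 has {1, 2, 3, 4, 5, 6}, leaving only 7.
Day 5, shift 7: day 5 has {1, 3, 4, 5, 7} and shift 7 has {2, 4, 7}, leaving only 6.
Day 3, shift 7: day 3 has {3, 4, 5} and shift 7 has {2, 4, 6, 7}, leaving only 1.
Day 4, shift 7: day 4 has {2, 5, 6, 7} and shift 7 has {1, 2, 4, 6, 7}, leaving only 3.
Day 4, shift 4: day 4 has {2, 3, 5, 6, 7} and shift 4 has {1, 5, 7}, leaving only 4.
Day 4, shift 3: day 4 has {2, 3, 4, 5, 6, 7} and shift 3 has {3, 5, 7}, leaving only 1.
Day 5, shift 4: day 5 has {1, 3, 4, 5, 6, 7} and shift 4 has {1, 4, 5, 7}, leaving only 2.
Day 3, shift 4: day 3 has {1, 3, 4, 5} and shift 4 has {1, 2, 4, 5, 7}, leaving only 6.
Day 3, shift 3: day 3 has {1, 3, 4, 5, 6} and shift 3 has {1, 3, 5, 7}, leaving only 2.
Day 3, shift 1: day 3 has {1, 2, 3, 4, 5, 6} and shift 1 has {1, 3, 4, 5, 6}, leaving only 7.
So day 3 reads: 7 4 2 6 5 3 1.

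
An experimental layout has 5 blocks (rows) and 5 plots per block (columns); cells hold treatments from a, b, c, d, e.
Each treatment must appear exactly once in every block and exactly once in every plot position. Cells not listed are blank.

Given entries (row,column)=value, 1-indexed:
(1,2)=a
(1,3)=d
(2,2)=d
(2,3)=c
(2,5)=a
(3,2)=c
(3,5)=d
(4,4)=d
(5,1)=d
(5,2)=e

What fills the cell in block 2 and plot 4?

e

Block 4, plot 2: block 4 has {d} and plot 2 has {a, c, d, e}, leaving only b.
Block 2, plot 4 is narrowed to {b, e}.
If it were b, propagating the remaining blanks reaches a contradiction.
So block 2, plot 4 must be e.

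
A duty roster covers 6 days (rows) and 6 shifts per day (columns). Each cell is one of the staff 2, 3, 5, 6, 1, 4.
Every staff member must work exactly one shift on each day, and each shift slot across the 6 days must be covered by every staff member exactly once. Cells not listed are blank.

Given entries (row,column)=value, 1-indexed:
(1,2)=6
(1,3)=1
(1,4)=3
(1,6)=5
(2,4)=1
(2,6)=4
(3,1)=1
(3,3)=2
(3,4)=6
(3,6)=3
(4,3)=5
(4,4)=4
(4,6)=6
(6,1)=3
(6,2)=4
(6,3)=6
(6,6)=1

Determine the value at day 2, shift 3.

3

Day 2 already has {1, 4} and shift 3 already has {2, 5, 6, 1}, so day 2, shift 3 must be 3.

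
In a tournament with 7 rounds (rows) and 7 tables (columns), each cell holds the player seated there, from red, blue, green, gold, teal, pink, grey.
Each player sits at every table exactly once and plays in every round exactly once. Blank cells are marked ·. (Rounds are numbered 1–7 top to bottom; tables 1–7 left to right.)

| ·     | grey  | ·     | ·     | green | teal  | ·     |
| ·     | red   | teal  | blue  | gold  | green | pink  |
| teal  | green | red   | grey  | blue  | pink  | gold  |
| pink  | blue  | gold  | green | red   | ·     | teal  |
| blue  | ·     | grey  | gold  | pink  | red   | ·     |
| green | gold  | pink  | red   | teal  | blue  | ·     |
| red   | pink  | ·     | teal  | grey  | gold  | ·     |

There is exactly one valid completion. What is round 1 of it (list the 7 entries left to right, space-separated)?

Round 1, table 1: round 1 has {green, teal, grey} and table 1 has {red, blue, green, teal, pink}, leaving only gold.
Round 1, table 3: round 1 has {green, gold, teal, grey} and table 3 has {red, gold, teal, pink, grey}, leaving only blue.
Round 1, table 4: round 1 has {blue, green, gold, teal, grey} and table 4 has {red, blue, green, gold, teal, grey}, leaving only pink.
Round 1, table 7: round 1 has {blue, green, gold, teal, pink, grey} and table 7 has {gold, teal, pink}, leaving only red.
So round 1 reads: gold grey blue pink green teal red.

gold grey blue pink green teal red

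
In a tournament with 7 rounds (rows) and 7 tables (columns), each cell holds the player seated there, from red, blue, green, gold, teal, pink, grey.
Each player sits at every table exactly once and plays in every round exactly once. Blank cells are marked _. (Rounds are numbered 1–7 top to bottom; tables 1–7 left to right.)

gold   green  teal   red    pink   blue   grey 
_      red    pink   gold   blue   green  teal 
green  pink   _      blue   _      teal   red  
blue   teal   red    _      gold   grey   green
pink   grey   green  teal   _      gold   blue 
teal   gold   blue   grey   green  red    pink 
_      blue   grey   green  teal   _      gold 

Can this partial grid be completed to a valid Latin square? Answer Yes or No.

Yes

No round or table among the givens repeats a symbol, and propagating forced cells runs into no contradiction.
One valid completion exists (for instance, gold green teal red pink blue grey / grey red pink gold blue green teal / green pink gold blue grey teal red / blue teal red pink gold grey green / pink grey green teal red gold blue / teal gold blue grey green red pink / red blue grey green teal pink gold).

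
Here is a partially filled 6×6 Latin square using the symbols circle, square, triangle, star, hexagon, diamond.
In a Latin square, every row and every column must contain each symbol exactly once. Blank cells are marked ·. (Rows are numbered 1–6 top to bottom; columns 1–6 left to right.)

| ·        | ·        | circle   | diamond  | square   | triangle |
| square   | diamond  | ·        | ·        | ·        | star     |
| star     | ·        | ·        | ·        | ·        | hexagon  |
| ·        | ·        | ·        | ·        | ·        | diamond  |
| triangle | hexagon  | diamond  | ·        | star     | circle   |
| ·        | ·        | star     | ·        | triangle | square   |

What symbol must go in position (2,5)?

circle

Row 1, column 1: row 1 has {circle, square, triangle, diamond} and column 1 has {square, triangle, star}, leaving only hexagon.
Row 1, column 2: row 1 has {circle, square, triangle, hexagon, diamond} and column 2 has {hexagon, diamond}, leaving only star.
Row 4, column 1: row 4 has {diamond} and column 1 has {square, triangle, star, hexagon}, leaving only circle.
Row 4, column 5: row 4 has {circle, diamond} and column 5 has {square, triangle, star}, leaving only hexagon.
Row 2 already has {square, star, diamond} and column 5 already has {square, triangle, star, hexagon}, so row 2, column 5 must be circle.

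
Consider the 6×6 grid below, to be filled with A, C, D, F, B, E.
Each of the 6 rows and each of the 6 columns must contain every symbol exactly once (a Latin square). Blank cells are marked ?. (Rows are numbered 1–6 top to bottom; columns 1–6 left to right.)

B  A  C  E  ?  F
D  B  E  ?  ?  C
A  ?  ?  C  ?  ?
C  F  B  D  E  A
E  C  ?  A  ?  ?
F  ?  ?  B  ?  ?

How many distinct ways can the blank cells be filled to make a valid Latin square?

Row 1, column 5: eliminating its row and column leaves {D}.
Row 2, column 4: eliminating its row and column leaves {F}.
Row 2, column 5: eliminating its row and column leaves {A, F}.
Row 3, column 2: eliminating its row and column leaves {D, E}.
Row 3, column 3: eliminating its row and column leaves {D, F}.
Row 3, column 5: eliminating its row and column leaves {D, F, B}.
Row 3, column 6: eliminating its row and column leaves {D, B, E}.
Row 5, column 3: eliminating its row and column leaves {D, F}.
Row 5, column 5: eliminating its row and column leaves {D, F, B}.
Row 5, column 6: eliminating its row and column leaves {D, B}.
Row 6, column 2: eliminating its row and column leaves {D, E}.
Row 6, column 3: eliminating its row and column leaves {A, D}.
Row 6, column 5: eliminating its row and column leaves {A, C, D}.
Row 6, column 6: eliminating its row and column leaves {D, E}.
Enumerating the assignments across these blanks that avoid any row or column repeat gives 3 completions.

3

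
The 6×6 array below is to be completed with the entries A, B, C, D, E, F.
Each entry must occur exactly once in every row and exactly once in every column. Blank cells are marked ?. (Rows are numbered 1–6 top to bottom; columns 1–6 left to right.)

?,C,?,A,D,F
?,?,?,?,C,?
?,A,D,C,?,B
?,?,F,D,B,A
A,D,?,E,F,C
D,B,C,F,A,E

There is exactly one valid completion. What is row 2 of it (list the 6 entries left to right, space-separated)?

E F A B C D

Row 2, column 4: row 2 has {C} and column 4 has {A, C, D, E, F}, leaving only B.
Row 2, column 6: row 2 has {B, C} and column 6 has {A, B, C, E, F}, leaving only D.
Row 3, column 5: row 3 has {A, B, C, D} and column 5 has {A, B, C, D, F}, leaving only E.
Row 3, column 1: row 3 has {A, B, C, D, E} and column 1 has {A, D}, leaving only F.
Row 2, column 1: row 2 has {B, C, D} and column 1 has {A, D, F}, leaving only E.
Row 2, column 2: row 2 has {B, C, D, E} and column 2 has {A, B, C, D}, leaving only F.
Row 2, column 3: row 2 has {B, C, D, E, F} and column 3 has {C, D, F}, leaving only A.
So row 2 reads: E F A B C D.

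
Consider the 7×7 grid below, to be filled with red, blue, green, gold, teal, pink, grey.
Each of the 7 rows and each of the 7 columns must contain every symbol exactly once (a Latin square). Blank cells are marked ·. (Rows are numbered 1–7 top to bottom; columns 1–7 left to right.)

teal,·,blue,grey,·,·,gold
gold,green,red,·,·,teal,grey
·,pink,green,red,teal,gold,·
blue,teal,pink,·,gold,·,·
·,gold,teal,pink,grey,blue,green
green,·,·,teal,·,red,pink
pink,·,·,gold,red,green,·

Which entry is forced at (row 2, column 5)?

Row 1, column 2: row 1 has {blue, gold, teal, grey} and column 2 has {green, gold, teal, pink}, leaving only red.
Row 1, column 6: row 1 has {red, blue, gold, teal, grey} and column 6 has {red, blue, green, gold, teal}, leaving only pink.
Row 1, column 5: row 1 has {red, blue, gold, teal, pink, grey} and column 5 has {red, gold, teal, grey}, leaving only green.
Row 2, column 4: row 2 has {red, green, gold, teal, grey} and column 4 has {red, gold, teal, pink, grey}, leaving only blue.
Row 2 already has {red, blue, green, gold, teal, grey} and column 5 already has {red, green, gold, teal, grey}, so row 2, column 5 must be pink.

pink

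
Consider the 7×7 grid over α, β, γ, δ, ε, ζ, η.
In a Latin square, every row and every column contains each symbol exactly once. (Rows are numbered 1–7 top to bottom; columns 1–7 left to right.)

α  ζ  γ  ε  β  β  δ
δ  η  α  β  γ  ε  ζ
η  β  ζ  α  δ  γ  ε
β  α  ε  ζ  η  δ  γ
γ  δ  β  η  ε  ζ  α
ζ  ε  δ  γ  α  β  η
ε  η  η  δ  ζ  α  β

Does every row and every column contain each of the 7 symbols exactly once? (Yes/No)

No

Row 1 contains β twice (at columns 5 and 6); row 7 is also not a permutation.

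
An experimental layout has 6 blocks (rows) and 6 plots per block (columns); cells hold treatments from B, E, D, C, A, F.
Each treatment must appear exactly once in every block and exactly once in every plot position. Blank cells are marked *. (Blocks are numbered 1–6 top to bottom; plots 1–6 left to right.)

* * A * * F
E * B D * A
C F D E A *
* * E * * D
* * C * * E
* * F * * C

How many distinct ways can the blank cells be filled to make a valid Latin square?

Block 1, plot 1: eliminating its block and plot leaves {B, D}.
Block 1, plot 2: eliminating its block and plot leaves {B, E, D, C}.
Block 1, plot 4: eliminating its block and plot leaves {B, C}.
Block 1, plot 5: eliminating its block and plot leaves {B, E, D, C}.
Block 2, plot 2: eliminating its block and plot leaves {C}.
Block 2, plot 5: eliminating its block and plot leaves {C, F}.
Block 3, plot 6: eliminating its block and plot leaves {B}.
Block 4, plot 1: eliminating its block and plot leaves {B, A, F}.
Block 4, plot 2: eliminating its block and plot leaves {B, C, A}.
Block 4, plot 4: eliminating its block and plot leaves {B, C, A, F}.
Block 4, plot 5: eliminating its block and plot leaves {B, C, F}.
Block 5, plot 1: eliminating its block and plot leaves {B, D, A, F}.
Block 5, plot 2: eliminating its block and plot leaves {B, D, A}.
Block 5, plot 4: eliminating its block and plot leaves {B, A, F}.
Block 5, plot 5: eliminating its block and plot leaves {B, D, F}.
Block 6, plot 1: eliminating its block and plot leaves {B, D, A}.
Block 6, plot 2: eliminating its block and plot leaves {B, E, D, A}.
Block 6, plot 4: eliminating its block and plot leaves {B, A}.
Block 6, plot 5: eliminating its block and plot leaves {B, E, D}.
Enumerating the assignments across these blanks that avoid any block or plot repeat gives 14 completions.

14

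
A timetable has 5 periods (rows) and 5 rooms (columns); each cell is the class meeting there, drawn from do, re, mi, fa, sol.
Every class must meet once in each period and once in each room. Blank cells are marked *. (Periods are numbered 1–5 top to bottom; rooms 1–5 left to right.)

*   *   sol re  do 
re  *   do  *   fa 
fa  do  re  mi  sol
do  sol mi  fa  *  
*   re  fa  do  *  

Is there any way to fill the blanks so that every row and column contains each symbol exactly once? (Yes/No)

Yes

No period or room among the givens repeats a symbol, and propagating forced cells runs into no contradiction.
One valid completion exists (for instance, mi fa sol re do / re mi do sol fa / fa do re mi sol / do sol mi fa re / sol re fa do mi).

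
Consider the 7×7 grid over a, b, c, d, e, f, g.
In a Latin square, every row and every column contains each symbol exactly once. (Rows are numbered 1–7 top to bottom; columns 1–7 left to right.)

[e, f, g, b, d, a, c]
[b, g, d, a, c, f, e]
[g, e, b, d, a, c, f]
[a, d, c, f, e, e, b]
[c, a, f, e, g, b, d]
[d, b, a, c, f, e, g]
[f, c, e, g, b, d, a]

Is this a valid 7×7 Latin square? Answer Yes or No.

No

Row 4 contains e twice (at columns 5 and 6), so it is not a permutation.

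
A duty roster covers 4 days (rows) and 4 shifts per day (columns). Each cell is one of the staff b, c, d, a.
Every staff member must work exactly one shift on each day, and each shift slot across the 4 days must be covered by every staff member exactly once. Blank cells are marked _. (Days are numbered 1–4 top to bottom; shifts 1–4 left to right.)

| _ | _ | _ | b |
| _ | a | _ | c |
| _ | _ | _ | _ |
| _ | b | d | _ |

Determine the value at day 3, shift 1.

Day 2, shift 3: day 2 has {c, a} and shift 3 has {d}, leaving only b.
Day 2, shift 1: day 2 has {b, c, a} and shift 1 has {}, leaving only d.
Day 4, shift 4: day 4 has {b, d} and shift 4 has {b, c}, leaving only a.
Day 3, shift 4: day 3 has {} and shift 4 has {b, c, a}, leaving only d.
Day 3, shift 2: day 3 has {d} and shift 2 has {b, a}, leaving only c.
Day 1, shift 2: day 1 has {b} and shift 2 has {b, c, a}, leaving only d.
Day 3, shift 3: day 3 has {c, d} and shift 3 has {b, d}, leaving only a.
Day 3 already has {c, d, a} and shift 1 already has {d}, so day 3, shift 1 must be b.

b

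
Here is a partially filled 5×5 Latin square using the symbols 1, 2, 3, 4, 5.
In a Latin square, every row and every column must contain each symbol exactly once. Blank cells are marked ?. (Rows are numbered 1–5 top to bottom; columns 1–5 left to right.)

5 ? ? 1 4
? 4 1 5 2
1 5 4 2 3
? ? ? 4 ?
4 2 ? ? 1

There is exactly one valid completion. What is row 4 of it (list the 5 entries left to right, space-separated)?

2 1 3 4 5

Row 4, column 5: row 4 has {4} and column 5 has {1, 2, 3, 4}, leaving only 5.
Row 1, column 2: row 1 has {1, 4, 5} and column 2 has {2, 4, 5}, leaving only 3.
Row 4, column 2: row 4 has {4, 5} and column 2 has {2, 3, 4, 5}, leaving only 1.
Row 1, column 3: row 1 has {1, 3, 4, 5} and column 3 has {1, 4}, leaving only 2.
Row 4, column 3: row 4 has {1, 4, 5} and column 3 has {1, 2, 4}, leaving only 3.
Row 4, column 1: row 4 has {1, 3, 4, 5} and column 1 has {1, 4, 5}, leaving only 2.
So row 4 reads: 2 1 3 4 5.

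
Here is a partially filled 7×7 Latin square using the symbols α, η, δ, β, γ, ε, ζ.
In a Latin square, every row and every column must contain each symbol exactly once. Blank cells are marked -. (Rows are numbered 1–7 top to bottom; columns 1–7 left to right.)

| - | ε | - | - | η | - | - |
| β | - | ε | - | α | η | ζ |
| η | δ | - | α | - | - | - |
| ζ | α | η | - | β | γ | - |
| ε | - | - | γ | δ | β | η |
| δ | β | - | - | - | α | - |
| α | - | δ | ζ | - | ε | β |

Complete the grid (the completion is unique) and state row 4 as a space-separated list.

ζ α η ε β γ δ

Row 1, column 1: row 1 has {η, ε} and column 1 has {α, η, δ, β, ε, ζ}, leaving only γ.
Row 2, column 2: row 2 has {α, η, β, ε, ζ} and column 2 has {α, δ, β, ε}, leaving only γ.
Row 2, column 4: row 2 has {α, η, β, γ, ε, ζ} and column 4 has {α, γ, ζ}, leaving only δ.
Row 4, column 4: row 4 has {α, η, β, γ, ζ} and column 4 has {α, δ, γ, ζ}, leaving only ε.
Row 4, column 7: row 4 has {α, η, β, γ, ε, ζ} and column 7 has {η, β, ζ}, leaving only δ.
So row 4 reads: ζ α η ε β γ δ.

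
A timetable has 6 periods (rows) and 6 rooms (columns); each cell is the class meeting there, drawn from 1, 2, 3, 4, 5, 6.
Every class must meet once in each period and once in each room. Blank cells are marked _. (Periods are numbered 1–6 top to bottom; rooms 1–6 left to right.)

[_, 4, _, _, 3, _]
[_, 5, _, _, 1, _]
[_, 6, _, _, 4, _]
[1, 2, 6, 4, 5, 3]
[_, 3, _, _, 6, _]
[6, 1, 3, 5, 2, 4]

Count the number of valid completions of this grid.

16

Period 1, room 1: eliminating its period and room leaves {2, 5}.
Period 1, room 3: eliminating its period and room leaves {1, 2, 5}.
Period 1, room 4: eliminating its period and room leaves {1, 2, 6}.
Period 1, room 6: eliminating its period and room leaves {1, 2, 5, 6}.
Period 2, room 1: eliminating its period and room leaves {2, 3, 4}.
Period 2, room 3: eliminating its period and room leaves {2, 4}.
Period 2, room 4: eliminating its period and room leaves {2, 3, 6}.
Period 2, room 6: eliminating its period and room leaves {2, 6}.
Period 3, room 1: eliminating its period and room leaves {2, 3, 5}.
Period 3, room 3: eliminating its period and room leaves {1, 2, 5}.
Period 3, room 4: eliminating its period and room leaves {1, 2, 3}.
Period 3, room 6: eliminating its period and room leaves {1, 2, 5}.
Period 5, room 1: eliminating its period and room leaves {2, 4, 5}.
Period 5, room 3: eliminating its period and room leaves {1, 2, 4, 5}.
Period 5, room 4: eliminating its period and room leaves {1, 2}.
Period 5, room 6: eliminating its period and room leaves {1, 2, 5}.
Enumerating the assignments across these blanks that avoid any period or room repeat gives 16 completions.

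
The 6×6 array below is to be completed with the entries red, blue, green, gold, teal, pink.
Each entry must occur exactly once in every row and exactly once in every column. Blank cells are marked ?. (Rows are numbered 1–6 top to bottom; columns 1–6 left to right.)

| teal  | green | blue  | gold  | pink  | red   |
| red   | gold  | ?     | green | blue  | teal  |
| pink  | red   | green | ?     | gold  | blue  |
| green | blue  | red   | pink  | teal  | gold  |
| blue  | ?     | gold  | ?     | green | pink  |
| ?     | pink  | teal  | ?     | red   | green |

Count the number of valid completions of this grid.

Row 2, column 3: eliminating its row and column leaves {pink}.
Row 3, column 4: eliminating its row and column leaves {teal}.
Row 5, column 2: eliminating its row and column leaves {teal}.
Row 5, column 4: eliminating its row and column leaves {red, teal}.
Row 6, column 1: eliminating its row and column leaves {gold}.
Row 6, column 4: eliminating its row and column leaves {blue}.
Only one assignment across all blanks avoids any row or column repeat, giving 1 completion.

1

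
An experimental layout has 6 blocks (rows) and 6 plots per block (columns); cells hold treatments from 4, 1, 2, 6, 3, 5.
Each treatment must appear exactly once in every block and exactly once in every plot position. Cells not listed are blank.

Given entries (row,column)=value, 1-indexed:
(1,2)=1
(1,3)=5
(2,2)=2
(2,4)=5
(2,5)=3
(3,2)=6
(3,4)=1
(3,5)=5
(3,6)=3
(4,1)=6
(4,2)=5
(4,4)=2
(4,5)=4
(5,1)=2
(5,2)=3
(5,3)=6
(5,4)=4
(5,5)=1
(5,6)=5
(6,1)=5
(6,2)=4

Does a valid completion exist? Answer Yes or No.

No block or plot among the givens repeats a symbol, and propagating forced cells runs into no contradiction.
One valid completion exists (for instance, 3 1 5 6 2 4 / 1 2 4 5 3 6 / 4 6 2 1 5 3 / 6 5 3 2 4 1 / 2 3 6 4 1 5 / 5 4 1 3 6 2).

Yes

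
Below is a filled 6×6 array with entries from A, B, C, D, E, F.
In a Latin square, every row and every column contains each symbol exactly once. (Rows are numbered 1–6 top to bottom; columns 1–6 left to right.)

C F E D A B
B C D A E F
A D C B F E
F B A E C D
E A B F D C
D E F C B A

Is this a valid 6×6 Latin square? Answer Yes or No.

Each row is a permutation of the 6 symbols, and so is each column.

Yes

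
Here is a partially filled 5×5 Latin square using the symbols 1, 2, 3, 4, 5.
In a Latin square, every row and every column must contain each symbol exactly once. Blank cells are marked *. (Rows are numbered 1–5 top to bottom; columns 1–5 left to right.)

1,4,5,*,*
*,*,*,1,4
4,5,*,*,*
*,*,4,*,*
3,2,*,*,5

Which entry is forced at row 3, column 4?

2

Row 2, column 2: row 2 has {1, 4} and column 2 has {2, 4, 5}, leaving only 3.
Row 2, column 3: row 2 has {1, 3, 4} and column 3 has {4, 5}, leaving only 2.
Row 2, column 1: row 2 has {1, 2, 3, 4} and column 1 has {1, 3, 4}, leaving only 5.
Row 4, column 1: row 4 has {4} and column 1 has {1, 3, 4, 5}, leaving only 2.
Row 4, column 2: row 4 has {2, 4} and column 2 has {2, 3, 4, 5}, leaving only 1.
Row 4, column 5: row 4 has {1, 2, 4} and column 5 has {4, 5}, leaving only 3.
Row 1, column 5: row 1 has {1, 4, 5} and column 5 has {3, 4, 5}, leaving only 2.
Row 1, column 4: row 1 has {1, 2, 4, 5} and column 4 has {1}, leaving only 3.
Row 3 already has {4, 5} and column 4 already has {1, 3}, so row 3, column 4 must be 2.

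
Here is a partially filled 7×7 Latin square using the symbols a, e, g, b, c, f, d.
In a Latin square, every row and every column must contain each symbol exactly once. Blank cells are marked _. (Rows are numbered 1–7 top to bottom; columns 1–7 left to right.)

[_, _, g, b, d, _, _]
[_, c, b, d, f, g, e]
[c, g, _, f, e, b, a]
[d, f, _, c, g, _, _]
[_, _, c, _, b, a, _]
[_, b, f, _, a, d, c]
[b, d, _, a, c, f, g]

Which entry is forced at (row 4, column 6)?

e

Row 4 already has {g, c, f, d} and column 6 already has {a, g, b, f, d}, so row 4, column 6 must be e.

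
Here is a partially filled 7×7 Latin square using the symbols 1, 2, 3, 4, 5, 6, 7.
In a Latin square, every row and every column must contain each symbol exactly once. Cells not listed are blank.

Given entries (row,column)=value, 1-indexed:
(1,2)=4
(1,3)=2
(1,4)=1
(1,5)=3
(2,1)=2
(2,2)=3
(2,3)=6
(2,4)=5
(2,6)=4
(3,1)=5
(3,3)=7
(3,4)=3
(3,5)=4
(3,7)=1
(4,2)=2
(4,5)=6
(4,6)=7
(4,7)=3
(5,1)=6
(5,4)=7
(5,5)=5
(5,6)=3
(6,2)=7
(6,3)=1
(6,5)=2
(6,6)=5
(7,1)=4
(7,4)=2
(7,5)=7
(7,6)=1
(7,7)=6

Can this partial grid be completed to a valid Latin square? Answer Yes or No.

Yes

No row or column among the givens repeats a symbol, and propagating forced cells runs into no contradiction.
One valid completion exists (for instance, 7 4 2 1 3 6 5 / 2 3 6 5 1 4 7 / 5 6 7 3 4 2 1 / 1 2 5 4 6 7 3 / 6 1 4 7 5 3 2 / 3 7 1 6 2 5 4 / 4 5 3 2 7 1 6).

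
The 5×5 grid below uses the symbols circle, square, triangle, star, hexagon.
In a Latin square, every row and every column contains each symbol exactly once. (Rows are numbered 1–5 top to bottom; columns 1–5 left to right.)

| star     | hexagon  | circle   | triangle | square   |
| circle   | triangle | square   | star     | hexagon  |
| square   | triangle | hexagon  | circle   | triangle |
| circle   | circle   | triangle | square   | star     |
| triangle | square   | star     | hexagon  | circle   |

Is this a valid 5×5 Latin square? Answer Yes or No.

Row 3 contains triangle twice (at columns 2 and 5); row 4 is also not a permutation.

No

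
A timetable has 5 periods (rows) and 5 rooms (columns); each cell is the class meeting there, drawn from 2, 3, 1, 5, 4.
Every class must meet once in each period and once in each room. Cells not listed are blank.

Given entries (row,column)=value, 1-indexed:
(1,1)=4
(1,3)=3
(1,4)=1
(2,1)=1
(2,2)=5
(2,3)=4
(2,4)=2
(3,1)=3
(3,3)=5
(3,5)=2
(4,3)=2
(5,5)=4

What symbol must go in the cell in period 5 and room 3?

1

Period 5 already has {4} and room 3 already has {2, 3, 5, 4}, so period 5, room 3 must be 1.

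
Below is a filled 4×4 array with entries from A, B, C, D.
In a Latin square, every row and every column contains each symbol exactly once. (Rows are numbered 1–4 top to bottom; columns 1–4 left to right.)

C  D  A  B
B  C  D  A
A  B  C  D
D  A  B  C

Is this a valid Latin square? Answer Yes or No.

Each row is a permutation of the 4 symbols, and so is each column.

Yes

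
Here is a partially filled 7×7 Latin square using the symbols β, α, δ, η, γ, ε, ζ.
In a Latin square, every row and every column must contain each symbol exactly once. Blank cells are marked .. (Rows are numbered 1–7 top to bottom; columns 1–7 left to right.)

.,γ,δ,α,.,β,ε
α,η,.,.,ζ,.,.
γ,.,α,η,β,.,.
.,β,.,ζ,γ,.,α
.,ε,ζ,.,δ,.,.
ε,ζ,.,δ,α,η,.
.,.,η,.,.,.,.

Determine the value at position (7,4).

Row 1, column 5: row 1 has {β, α, δ, γ, ε} and column 5 has {β, α, δ, γ, ζ}, leaving only η.
Row 1, column 1: row 1 has {β, α, δ, η, γ, ε} and column 1 has {α, γ, ε}, leaving only ζ.
Row 3, column 2: row 3 has {β, α, η, γ} and column 2 has {β, η, γ, ε, ζ}, leaving only δ.
Row 3, column 7: row 3 has {β, α, δ, η, γ} and column 7 has {α, ε}, leaving only ζ.
Row 3, column 6: row 3 has {β, α, δ, η, γ, ζ} and column 6 has {β, η}, leaving only ε.
Row 4, column 3: row 4 has {β, α, γ, ζ} and column 3 has {α, δ, η, ζ}, leaving only ε.
Row 4, column 6: row 4 has {β, α, γ, ε, ζ} and column 6 has {β, η, ε}, leaving only δ.
Row 2, column 6: row 2 has {α, η, ζ} and column 6 has {β, δ, η, ε}, leaving only γ.
Row 2, column 3: row 2 has {α, η, γ, ζ} and column 3 has {α, δ, η, ε, ζ}, leaving only β.
Row 2, column 4: row 2 has {β, α, η, γ, ζ} and column 4 has {α, δ, η, ζ}, leaving only ε.
Row 2, column 7: row 2 has {β, α, η, γ, ε, ζ} and column 7 has {α, ε, ζ}, leaving only δ.
Row 4, column 1: row 4 has {β, α, δ, γ, ε, ζ} and column 1 has {α, γ, ε, ζ}, leaving only η.
Row 5, column 1: row 5 has {δ, ε, ζ} and column 1 has {α, η, γ, ε, ζ}, leaving only β.
Row 5, column 4: row 5 has {β, δ, ε, ζ} and column 4 has {α, δ, η, ε, ζ}, leaving only γ.
Row 7 already has {η} and column 4 already has {α, δ, η, γ, ε, ζ}, so row 7, column 4 must be β.

β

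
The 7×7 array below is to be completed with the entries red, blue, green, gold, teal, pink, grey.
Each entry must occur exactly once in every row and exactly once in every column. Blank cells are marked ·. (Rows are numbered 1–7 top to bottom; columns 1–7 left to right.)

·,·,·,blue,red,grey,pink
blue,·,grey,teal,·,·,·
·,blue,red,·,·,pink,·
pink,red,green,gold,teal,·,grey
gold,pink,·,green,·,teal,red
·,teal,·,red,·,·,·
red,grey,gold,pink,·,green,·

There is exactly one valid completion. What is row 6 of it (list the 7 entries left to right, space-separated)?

grey teal pink red green gold blue

Row 1, column 3: row 1 has {red, blue, pink, grey} and column 3 has {red, green, gold, grey}, leaving only teal.
Row 1, column 1: row 1 has {red, blue, teal, pink, grey} and column 1 has {red, blue, gold, pink}, leaving only green.
Row 6, column 1: row 6 has {red, teal} and column 1 has {red, blue, green, gold, pink}, leaving only grey.
Row 1, column 2: row 1 has {red, blue, green, teal, pink, grey} and column 2 has {red, blue, teal, pink, grey}, leaving only gold.
Row 2, column 2: row 2 has {blue, teal, grey} and column 2 has {red, blue, gold, teal, pink, grey}, leaving only green.
Row 2, column 7: row 2 has {blue, green, teal, grey} and column 7 has {red, pink, grey}, leaving only gold.
Row 2, column 5: row 2 has {blue, green, gold, teal, grey} and column 5 has {red, teal}, leaving only pink.
Row 2, column 6: row 2 has {blue, green, gold, teal, pink, grey} and column 6 has {green, teal, pink, grey}, leaving only red.
Row 3, column 1: row 3 has {red, blue, pink} and column 1 has {red, blue, green, gold, pink, grey}, leaving only teal.
Row 3, column 4: row 3 has {red, blue, teal, pink} and column 4 has {red, blue, green, gold, teal, pink}, leaving only grey.
Row 3, column 7: row 3 has {red, blue, teal, pink, grey} and column 7 has {red, gold, pink, grey}, leaving only green.
Row 6, column 7: row 6 has {red, teal, grey} and column 7 has {red, green, gold, pink, grey}, leaving only blue.
Row 6, column 3: row 6 has {red, blue, teal, grey} and column 3 has {red, green, gold, teal, grey}, leaving only pink.
Row 6, column 6: row 6 has {red, blue, teal, pink, grey} and column 6 has {red, green, teal, pink, grey}, leaving only gold.
Row 6, column 5: row 6 has {red, blue, gold, teal, pink, grey} and column 5 has {red, teal, pink}, leaving only green.
So row 6 reads: grey teal pink red green gold blue.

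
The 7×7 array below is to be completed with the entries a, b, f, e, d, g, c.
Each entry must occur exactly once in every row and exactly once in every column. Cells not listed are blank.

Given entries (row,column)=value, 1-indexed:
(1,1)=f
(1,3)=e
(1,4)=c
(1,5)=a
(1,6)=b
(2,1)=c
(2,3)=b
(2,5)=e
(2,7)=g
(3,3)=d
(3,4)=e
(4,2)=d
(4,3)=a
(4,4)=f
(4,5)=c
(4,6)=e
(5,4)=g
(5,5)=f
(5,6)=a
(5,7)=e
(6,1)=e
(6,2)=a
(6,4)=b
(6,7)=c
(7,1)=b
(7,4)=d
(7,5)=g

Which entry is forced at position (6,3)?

g

Row 1, column 2: row 1 has {a, b, f, e, c} and column 2 has {a, d}, leaving only g.
Row 1, column 7: row 1 has {a, b, f, e, g, c} and column 7 has {e, g, c}, leaving only d.
Row 2, column 2: row 2 has {b, e, g, c} and column 2 has {a, d, g}, leaving only f.
Row 2, column 4: row 2 has {b, f, e, g, c} and column 4 has {b, f, e, d, g, c}, leaving only a.
Row 2, column 6: row 2 has {a, b, f, e, g, c} and column 6 has {a, b, e}, leaving only d.
Row 3, column 5: row 3 has {e, d} and column 5 has {a, f, e, g, c}, leaving only b.
Row 3, column 2: row 3 has {b, e, d} and column 2 has {a, f, d, g}, leaving only c.
Row 4, column 1: row 4 has {a, f, e, d, c} and column 1 has {b, f, e, c}, leaving only g.
Row 3, column 1: row 3 has {b, e, d, c} and column 1 has {b, f, e, g, c}, leaving only a.
Row 3, column 7: row 3 has {a, b, e, d, c} and column 7 has {e, d, g, c}, leaving only f.
Row 3, column 6: row 3 has {a, b, f, e, d, c} and column 6 has {a, b, e, d}, leaving only g.
Row 4, column 7: row 4 has {a, f, e, d, g, c} and column 7 has {f, e, d, g, c}, leaving only b.
Row 5, column 1: row 5 has {a, f, e, g} and column 1 has {a, b, f, e, g, c}, leaving only d.
Row 5, column 2: row 5 has {a, f, e, d, g} and column 2 has {a, f, d, g, c}, leaving only b.
Row 5, column 3: row 5 has {a, b, f, e, d, g} and column 3 has {a, b, e, d}, leaving only c.
Row 6, column 5: row 6 has {a, b, e, c} and column 5 has {a, b, f, e, g, c}, leaving only d.
Row 6, column 6: row 6 has {a, b, e, d, c} and column 6 has {a, b, e, d, g}, leaving only f.
Row 6 already has {a, b, f, e, d, c} and column 3 already has {a, b, e, d, c}, so row 6, column 3 must be g.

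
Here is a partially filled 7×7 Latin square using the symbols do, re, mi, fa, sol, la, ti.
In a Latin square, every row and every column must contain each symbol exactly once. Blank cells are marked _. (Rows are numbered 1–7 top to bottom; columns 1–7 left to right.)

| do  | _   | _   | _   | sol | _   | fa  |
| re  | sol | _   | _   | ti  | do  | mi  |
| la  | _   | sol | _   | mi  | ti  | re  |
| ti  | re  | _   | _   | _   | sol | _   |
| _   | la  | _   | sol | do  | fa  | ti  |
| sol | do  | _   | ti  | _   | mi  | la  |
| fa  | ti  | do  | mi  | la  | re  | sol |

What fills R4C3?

mi

Row 1, column 2: row 1 has {do, fa, sol} and column 2 has {do, re, sol, la, ti}, leaving only mi.
Row 1, column 6: row 1 has {do, mi, fa, sol} and column 6 has {do, re, mi, fa, sol, ti}, leaving only la.
Row 1, column 4: row 1 has {do, mi, fa, sol, la} and column 4 has {mi, sol, ti}, leaving only re.
Row 1, column 3: row 1 has {do, re, mi, fa, sol, la} and column 3 has {do, sol}, leaving only ti.
Row 3, column 2: row 3 has {re, mi, sol, la, ti} and column 2 has {do, re, mi, sol, la, ti}, leaving only fa.
Row 3, column 4: row 3 has {re, mi, fa, sol, la, ti} and column 4 has {re, mi, sol, ti}, leaving only do.
Row 4, column 5: row 4 has {re, sol, ti} and column 5 has {do, mi, sol, la, ti}, leaving only fa.
Row 4, column 4: row 4 has {re, fa, sol, ti} and column 4 has {do, re, mi, sol, ti}, leaving only la.
Row 4 already has {re, fa, sol, la, ti} and column 3 already has {do, sol, ti}, so row 4, column 3 must be mi.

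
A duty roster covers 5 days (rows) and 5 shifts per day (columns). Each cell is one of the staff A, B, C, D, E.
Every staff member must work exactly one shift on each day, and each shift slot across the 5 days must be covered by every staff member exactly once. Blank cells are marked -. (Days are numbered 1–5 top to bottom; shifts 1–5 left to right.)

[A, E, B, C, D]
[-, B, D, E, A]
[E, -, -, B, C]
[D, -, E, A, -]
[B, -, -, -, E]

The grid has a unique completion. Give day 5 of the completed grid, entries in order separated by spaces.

Day 5, shift 4: day 5 has {B, E} and shift 4 has {A, B, C, E}, leaving only D.
Day 2, shift 1: day 2 has {A, B, D, E} and shift 1 has {A, B, D, E}, leaving only C.
Day 3, shift 3: day 3 has {B, C, E} and shift 3 has {B, D, E}, leaving only A.
Day 5, shift 3: day 5 has {B, D, E} and shift 3 has {A, B, D, E}, leaving only C.
Day 5, shift 2: day 5 has {B, C, D, E} and shift 2 has {B, E}, leaving only A.
So day 5 reads: B A C D E.

B A C D E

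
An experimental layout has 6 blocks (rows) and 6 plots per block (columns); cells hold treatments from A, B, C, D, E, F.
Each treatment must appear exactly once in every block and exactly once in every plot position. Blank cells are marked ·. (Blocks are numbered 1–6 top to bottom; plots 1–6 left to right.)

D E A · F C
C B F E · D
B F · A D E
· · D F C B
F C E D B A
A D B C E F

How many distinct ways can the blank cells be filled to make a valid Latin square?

1

Block 1, plot 4: eliminating its block and plot leaves {B}.
Block 2, plot 5: eliminating its block and plot leaves {A}.
Block 3, plot 3: eliminating its block and plot leaves {C}.
Block 4, plot 1: eliminating its block and plot leaves {E}.
Block 4, plot 2: eliminating its block and plot leaves {A}.
Only one assignment across all blanks avoids any block or plot repeat, giving 1 completion.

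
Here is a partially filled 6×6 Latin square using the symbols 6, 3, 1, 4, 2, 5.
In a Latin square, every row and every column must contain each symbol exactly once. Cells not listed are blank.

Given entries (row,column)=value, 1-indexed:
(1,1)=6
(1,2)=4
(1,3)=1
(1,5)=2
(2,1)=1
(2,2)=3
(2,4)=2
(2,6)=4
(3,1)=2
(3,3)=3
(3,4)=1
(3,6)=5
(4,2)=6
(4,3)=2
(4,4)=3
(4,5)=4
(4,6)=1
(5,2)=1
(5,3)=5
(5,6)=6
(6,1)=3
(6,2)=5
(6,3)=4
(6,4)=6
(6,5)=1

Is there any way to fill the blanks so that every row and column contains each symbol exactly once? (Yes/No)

No

Row 3, column 2: row 3 together with column 2 already contain {6, 3, 1, 4, 2, 5} — every symbol — so nothing can go there. The grid has no valid completion.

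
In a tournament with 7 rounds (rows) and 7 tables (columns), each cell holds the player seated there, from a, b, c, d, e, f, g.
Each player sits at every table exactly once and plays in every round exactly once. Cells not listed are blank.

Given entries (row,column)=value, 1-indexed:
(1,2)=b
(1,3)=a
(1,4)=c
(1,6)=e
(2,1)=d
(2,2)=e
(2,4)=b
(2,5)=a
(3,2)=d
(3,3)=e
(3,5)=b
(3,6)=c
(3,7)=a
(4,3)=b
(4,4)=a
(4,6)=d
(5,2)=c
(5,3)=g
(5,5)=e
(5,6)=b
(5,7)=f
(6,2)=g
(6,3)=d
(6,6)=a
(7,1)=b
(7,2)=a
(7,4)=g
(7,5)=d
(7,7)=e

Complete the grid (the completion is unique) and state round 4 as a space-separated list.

e f b a c d g

Round 4, table 2: round 4 has {a, b, d} and table 2 has {a, b, c, d, e, g}, leaving only f.
Round 3, table 4: round 3 has {a, b, c, d, e} and table 4 has {a, b, c, g}, leaving only f.
Round 3, table 1: round 3 has {a, b, c, d, e, f} and table 1 has {b, d}, leaving only g.
Round 1, table 1: round 1 has {a, b, c, e} and table 1 has {b, d, g}, leaving only f.
Round 1, table 5: round 1 has {a, b, c, e, f} and table 5 has {a, b, d, e}, leaving only g.
Round 4, table 5: round 4 has {a, b, d, f} and table 5 has {a, b, d, e, g}, leaving only c.
Round 4, table 1: round 4 has {a, b, c, d, f} and table 1 has {b, d, f, g}, leaving only e.
Round 4, table 7: round 4 has {a, b, c, d, e, f} and table 7 has {a, e, f}, leaving only g.
So round 4 reads: e f b a c d g.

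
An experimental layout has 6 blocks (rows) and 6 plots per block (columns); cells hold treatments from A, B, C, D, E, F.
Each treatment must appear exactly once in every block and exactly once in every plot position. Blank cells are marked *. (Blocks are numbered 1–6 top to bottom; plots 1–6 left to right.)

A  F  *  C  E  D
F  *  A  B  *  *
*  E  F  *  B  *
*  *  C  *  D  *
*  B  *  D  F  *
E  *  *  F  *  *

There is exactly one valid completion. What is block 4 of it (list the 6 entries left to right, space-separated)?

Block 4, plot 1: block 4 has {C, D} and plot 1 has {A, E, F}, leaving only B.
Block 4, plot 2: block 4 has {B, C, D} and plot 2 has {B, E, F}, leaving only A.
Block 4, plot 4: block 4 has {A, B, C, D} and plot 4 has {B, C, D, F}, leaving only E.
Block 4, plot 6: block 4 has {A, B, C, D, E} and plot 6 has {D}, leaving only F.
So block 4 reads: B A C E D F.

B A C E D F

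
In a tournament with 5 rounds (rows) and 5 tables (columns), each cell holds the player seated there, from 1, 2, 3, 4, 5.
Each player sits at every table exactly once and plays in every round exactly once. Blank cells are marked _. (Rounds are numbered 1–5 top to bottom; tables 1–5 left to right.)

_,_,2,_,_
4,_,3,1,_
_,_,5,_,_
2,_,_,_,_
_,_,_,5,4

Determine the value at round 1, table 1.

Round 5, table 3: round 5 has {4, 5} and table 3 has {2, 3, 5}, leaving only 1.
Round 4, table 3: round 4 has {2} and table 3 has {1, 2, 3, 5}, leaving only 4.
Round 4, table 4: round 4 has {2, 4} and table 4 has {1, 5}, leaving only 3.
Round 1, table 4: round 1 has {2} and table 4 has {1, 3, 5}, leaving only 4.
Round 3, table 4: round 3 has {5} and table 4 has {1, 3, 4, 5}, leaving only 2.
Round 5, table 1: round 5 has {1, 4, 5} and table 1 has {2, 4}, leaving only 3.
Round 3, table 1: round 3 has {2, 5} and table 1 has {2, 3, 4}, leaving only 1.
Round 1 already has {2, 4} and table 1 already has {1, 2, 3, 4}, so round 1, table 1 must be 5.

5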